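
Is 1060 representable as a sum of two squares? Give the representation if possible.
6² + 32² (a=6, b=32)

Factorization: 1060 = 2^2 × 5 × 53
By Fermat: n is sum of two squares iff every prime p ≡ 3 (mod 4) appears to even power.
All primes ≡ 3 (mod 4) appear to even power.
Search a = 0, 1, 2, … for 1060 - a² a perfect square: first hit at a = 6: 1060 - 36 = 1024 = 32².
1060 = 6² + 32² = 36 + 1024 ✓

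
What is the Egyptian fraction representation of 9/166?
1/19 + 1/631 + 1/1990174

Greedy algorithm:
9/166: ceiling(166/9) = 19, use 1/19
5/3154: ceiling(3154/5) = 631, use 1/631
1/1990174: ceiling(1990174/1) = 1990174, use 1/1990174
Result: 9/166 = 1/19 + 1/631 + 1/1990174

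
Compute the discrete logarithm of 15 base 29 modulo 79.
27

Baby-step giant-step with step n = ⌈√79⌉ = 9.
Baby steps 29^j mod 79 (j:value) for j=0..8: 0:1, 1:29, 2:51, 3:57, 4:73, 5:63, 6:10, 7:53, 8:36.
Giant-step multiplier: 29^(-9) ≡ 29^(78-9) = 29^69 ≡ 14 (mod 79).
Giant steps γ_i = 15·14^i mod 79: γ_0=15, γ_1=52, γ_2=17, γ_3=1 (in table at j=0).
x = i·n + j = 3·9 + 0 = 27.
Check: 29^27 ≡ 15 (mod 79).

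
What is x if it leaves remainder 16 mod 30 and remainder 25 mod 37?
136

Using Chinese Remainder Theorem:
M = 30 × 37 = 1110
M1 = 37, M2 = 30
y1 = 37^(-1) mod 30 = 13
y2 = 30^(-1) mod 37 = 21
x = (16×37×13 + 25×30×21) mod 1110 = 136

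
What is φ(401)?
400

401 = 401
φ(n) = n × ∏(1 - 1/p) for each prime p dividing n
φ(401) = 401 × (1 - 1/401) = 400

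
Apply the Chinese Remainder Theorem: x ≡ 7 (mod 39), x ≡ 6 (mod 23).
397

Using Chinese Remainder Theorem:
M = 39 × 23 = 897
M1 = 23, M2 = 39
y1 = 23^(-1) mod 39 = 17
y2 = 39^(-1) mod 23 = 13
x = (7×23×17 + 6×39×13) mod 897 = 397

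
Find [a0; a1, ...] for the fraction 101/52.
[1; 1, 16, 3]

Euclidean algorithm steps:
101 = 1 × 52 + 49
52 = 1 × 49 + 3
49 = 16 × 3 + 1
3 = 3 × 1 + 0
Continued fraction: [1; 1, 16, 3]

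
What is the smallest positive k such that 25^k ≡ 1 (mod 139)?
69

139 is prime, so ord(25) divides φ(139) = 138.
Divisors of 138: 1, 2, 3, 6, 23, 46, 69, 138.
Repeated squaring: 25^1 ≡ 25, 25^2 ≡ 69, 25^4 ≡ 35, 25^8 ≡ 113, 25^16 ≡ 120, 25^32 ≡ 83, 25^64 ≡ 78, 25^128 ≡ 107 (mod 139).
Test 25^d mod 139 for each divisor d in increasing order:
25^1 ≡ 25
25^2 ≡ 69
25^3 = 25^2·25^1 ≡ 57
25^6 = 25^4·25^2 ≡ 52
25^23 = 25^16·25^4·25^2·25^1 ≡ 42
25^46 = 25^32·25^8·25^4·25^2 ≡ 96
25^69 = 25^64·25^4·25^1 ≡ 1  ← first divisor giving 1
The order is 69.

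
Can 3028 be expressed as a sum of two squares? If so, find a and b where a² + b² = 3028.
18² + 52² (a=18, b=52)

Factorization: 3028 = 2^2 × 757
By Fermat: n is sum of two squares iff every prime p ≡ 3 (mod 4) appears to even power.
All primes ≡ 3 (mod 4) appear to even power.
Search a = 0, 1, 2, … for 3028 - a² a perfect square: first hit at a = 18: 3028 - 324 = 2704 = 52².
3028 = 18² + 52² = 324 + 2704 ✓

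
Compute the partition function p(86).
34262962

p(n) counts ways to write n as a sum of positive integers (order ignored).
Euler's pentagonal recurrence: p(k) = p(k-1) + p(k-2) - p(k-5) - p(k-7) + p(k-12) + p(k-15) - ... (offsets j(3j∓1)/2, signs ++--, p(0)=1, p(<0)=0).
DP table for k = 0..85: p(0)=1, p(1)=1, p(2)=2, p(3)=3, p(4)=5, p(5)=7, p(6)=11, p(7)=15, p(8)=22, p(9)=30, p(10)=42, p(11)=56, p(12)=77, p(13)=101, p(14)=135, p(15)=176, p(16)=231, p(17)=297, p(18)=385, p(19)=490, p(20)=627, p(21)=792, p(22)=1002, p(23)=1255, p(24)=1575, p(25)=1958, p(26)=2436, p(27)=3010, p(28)=3718, p(29)=4565, p(30)=5604, p(31)=6842, p(32)=8349, p(33)=10143, p(34)=12310, p(35)=14883, p(36)=17977, p(37)=21637, p(38)=26015, p(39)=31185, p(40)=37338, p(41)=44583, p(42)=53174, p(43)=63261, p(44)=75175, p(45)=89134, p(46)=105558, p(47)=124754, p(48)=147273, p(49)=173525, p(50)=204226, p(51)=239943, p(52)=281589, p(53)=329931, p(54)=386155, p(55)=451276, p(56)=526823, p(57)=614154, p(58)=715220, p(59)=831820, p(60)=966467, p(61)=1121505, p(62)=1300156, p(63)=1505499, p(64)=1741630, p(65)=2012558, p(66)=2323520, p(67)=2679689, p(68)=3087735, p(69)=3554345, p(70)=4087968, p(71)=4697205, p(72)=5392783, p(73)=6185689, p(74)=7089500, p(75)=8118264, p(76)=9289091, p(77)=10619863, p(78)=12132164, p(79)=13848650, p(80)=15796476, p(81)=18004327, p(82)=20506255, p(83)=23338469, p(84)=26543660, p(85)=30167357.
Final step: p(86) = p(85) + p(84) - p(81) - p(79) + p(74) + p(71) - p(64) - p(60) + p(51) + p(46) - p(35) - p(29) + p(16) + p(9)
= 30167357 + 26543660 - 18004327 - 13848650 + 7089500 + 4697205 - 1741630 - 966467 + 239943 + 105558 - 14883 - 4565 + 231 + 30
= 34262962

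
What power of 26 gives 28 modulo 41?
3

Baby-step giant-step with step n = ⌈√41⌉ = 7.
Baby steps 26^j mod 41 (j:value) for j=0..6: 0:1, 1:26, 2:20, 3:28, 4:31, 5:27, 6:5.
h = 28 is already in the table at j=3, so x = 3.
Check: 26^3 ≡ 28 (mod 41).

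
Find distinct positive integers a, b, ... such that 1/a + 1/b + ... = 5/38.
1/8 + 1/152

Greedy algorithm:
5/38: ceiling(38/5) = 8, use 1/8
1/152: ceiling(152/1) = 152, use 1/152
Result: 5/38 = 1/8 + 1/152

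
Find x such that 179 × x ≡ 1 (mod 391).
308

gcd(179, 391) = 1, so the inverse exists.
Extended Euclidean algorithm on (391, 179):
391 = 2 × 179 + 33  ⟹  33 = (1)·391 + (-2)·179
179 = 5 × 33 + 14  ⟹  14 = (-5)·391 + (11)·179
33 = 2 × 14 + 5  ⟹  5 = (11)·391 + (-24)·179
14 = 2 × 5 + 4  ⟹  4 = (-27)·391 + (59)·179
5 = 1 × 4 + 1  ⟹  1 = (38)·391 + (-83)·179
So (-83)·179 ≡ 1 (mod 391), i.e. 179^(-1) ≡ -83 ≡ 308 (mod 391).
Check: 179 × 308 = 55132 ≡ 1 (mod 391)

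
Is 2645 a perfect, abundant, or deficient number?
deficient

Proper divisors of 2645: sum = 1 + 5 + 23 + 115 + 529 = 673
Since 673 < 2645, 2645 is deficient.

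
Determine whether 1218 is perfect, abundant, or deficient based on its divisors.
abundant

Proper divisors of 1218: sum = 1 + 2 + 3 + 6 + 7 + 14 + 21 + 29 + 42 + 58 + 87 + 174 + 203 + 406 + 609 = 1662
Since 1662 > 1218, 1218 is abundant.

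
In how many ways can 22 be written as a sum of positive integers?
1002

p(n) counts ways to write n as a sum of positive integers (order ignored).
Euler's pentagonal recurrence: p(k) = p(k-1) + p(k-2) - p(k-5) - p(k-7) + p(k-12) + p(k-15) - ... (offsets j(3j∓1)/2, signs ++--, p(0)=1, p(<0)=0).
DP table for k = 0..21: p(0)=1, p(1)=1, p(2)=2, p(3)=3, p(4)=5, p(5)=7, p(6)=11, p(7)=15, p(8)=22, p(9)=30, p(10)=42, p(11)=56, p(12)=77, p(13)=101, p(14)=135, p(15)=176, p(16)=231, p(17)=297, p(18)=385, p(19)=490, p(20)=627, p(21)=792.
Final step: p(22) = p(21) + p(20) - p(17) - p(15) + p(10) + p(7) - p(0)
= 792 + 627 - 297 - 176 + 42 + 15 - 1
= 1002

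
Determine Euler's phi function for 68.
32

68 = 2^2 × 17
φ(n) = n × ∏(1 - 1/p) for each prime p dividing n
φ(68) = 68 × (1 - 1/2) × (1 - 1/17) = 32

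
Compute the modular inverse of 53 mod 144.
125

gcd(53, 144) = 1, so the inverse exists.
Extended Euclidean algorithm on (144, 53):
144 = 2 × 53 + 38  ⟹  38 = (1)·144 + (-2)·53
53 = 1 × 38 + 15  ⟹  15 = (-1)·144 + (3)·53
38 = 2 × 15 + 8  ⟹  8 = (3)·144 + (-8)·53
15 = 1 × 8 + 7  ⟹  7 = (-4)·144 + (11)·53
8 = 1 × 7 + 1  ⟹  1 = (7)·144 + (-19)·53
So (-19)·53 ≡ 1 (mod 144), i.e. 53^(-1) ≡ -19 ≡ 125 (mod 144).
Check: 53 × 125 = 6625 ≡ 1 (mod 144)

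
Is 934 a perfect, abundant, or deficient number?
deficient

Proper divisors of 934: sum = 1 + 2 + 467 = 470
Since 470 < 934, 934 is deficient.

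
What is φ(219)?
144

219 = 3 × 73
φ(n) = n × ∏(1 - 1/p) for each prime p dividing n
φ(219) = 219 × (1 - 1/3) × (1 - 1/73) = 144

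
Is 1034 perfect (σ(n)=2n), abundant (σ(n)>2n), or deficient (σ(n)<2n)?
deficient

Proper divisors of 1034: sum = 1 + 2 + 11 + 22 + 47 + 94 + 517 = 694
Since 694 < 1034, 1034 is deficient.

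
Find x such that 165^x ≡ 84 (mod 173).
156

Baby-step giant-step with step n = ⌈√173⌉ = 14.
Baby steps 165^j mod 173 (j:value) for j=0..13: 0:1, 1:165, 2:64, 3:7, 4:117, 5:102, 6:49, 7:127, 8:22, 9:170, 10:24, 11:154, 12:152, 13:168.
Giant-step multiplier: 165^(-14) ≡ 165^(172-14) = 165^158 ≡ 13 (mod 173).
Giant steps γ_i = 84·13^i mod 173: γ_0=84, γ_1=54, γ_2=10, γ_3=130, γ_4=133, γ_5=172, γ_6=160, γ_7=4, γ_8=52, γ_9=157, γ_10=138, γ_11=64 (in table at j=2).
x = i·n + j = 11·14 + 2 = 156.
Check: 165^156 ≡ 84 (mod 173).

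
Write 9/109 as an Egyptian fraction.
1/13 + 1/178 + 1/36033 + 1/1817691892 + 1/8260009533788657268

Greedy algorithm:
9/109: ceiling(109/9) = 13, use 1/13
8/1417: ceiling(1417/8) = 178, use 1/178
7/252226: ceiling(252226/7) = 36033, use 1/36033
5/9088459458: ceiling(9088459458/5) = 1817691892, use 1/1817691892
1/8260009533788657268: ceiling(8260009533788657268/1) = 8260009533788657268, use 1/8260009533788657268
Result: 9/109 = 1/13 + 1/178 + 1/36033 + 1/1817691892 + 1/8260009533788657268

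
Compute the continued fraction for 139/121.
[1; 6, 1, 2, 1, 1, 2]

Euclidean algorithm steps:
139 = 1 × 121 + 18
121 = 6 × 18 + 13
18 = 1 × 13 + 5
13 = 2 × 5 + 3
5 = 1 × 3 + 2
3 = 1 × 2 + 1
2 = 2 × 1 + 0
Continued fraction: [1; 6, 1, 2, 1, 1, 2]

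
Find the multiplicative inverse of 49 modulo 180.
169

gcd(49, 180) = 1, so the inverse exists.
Extended Euclidean algorithm on (180, 49):
180 = 3 × 49 + 33  ⟹  33 = (1)·180 + (-3)·49
49 = 1 × 33 + 16  ⟹  16 = (-1)·180 + (4)·49
33 = 2 × 16 + 1  ⟹  1 = (3)·180 + (-11)·49
So (-11)·49 ≡ 1 (mod 180), i.e. 49^(-1) ≡ -11 ≡ 169 (mod 180).
Check: 49 × 169 = 8281 ≡ 1 (mod 180)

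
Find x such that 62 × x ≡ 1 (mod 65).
43

gcd(62, 65) = 1, so the inverse exists.
Extended Euclidean algorithm on (65, 62):
65 = 1 × 62 + 3  ⟹  3 = (1)·65 + (-1)·62
62 = 20 × 3 + 2  ⟹  2 = (-20)·65 + (21)·62
3 = 1 × 2 + 1  ⟹  1 = (21)·65 + (-22)·62
So (-22)·62 ≡ 1 (mod 65), i.e. 62^(-1) ≡ -22 ≡ 43 (mod 65).
Check: 62 × 43 = 2666 ≡ 1 (mod 65)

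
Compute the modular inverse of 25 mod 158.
19

gcd(25, 158) = 1, so the inverse exists.
Extended Euclidean algorithm on (158, 25):
158 = 6 × 25 + 8  ⟹  8 = (1)·158 + (-6)·25
25 = 3 × 8 + 1  ⟹  1 = (-3)·158 + (19)·25
So (19)·25 ≡ 1 (mod 158), i.e. 25^(-1) ≡ 19 (mod 158).
Check: 25 × 19 = 475 ≡ 1 (mod 158)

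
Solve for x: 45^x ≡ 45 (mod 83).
1

Baby-step giant-step with step n = ⌈√83⌉ = 10.
Baby steps 45^j mod 83 (j:value) for j=0..9: 0:1, 1:45, 2:33, 3:74, 4:10, 5:35, 6:81, 7:76, 8:17, 9:18.
h = 45 is already in the table at j=1, so x = 1.
Check: 45^1 ≡ 45 (mod 83).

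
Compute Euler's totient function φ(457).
456

457 = 457
φ(n) = n × ∏(1 - 1/p) for each prime p dividing n
φ(457) = 457 × (1 - 1/457) = 456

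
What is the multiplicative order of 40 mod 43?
21

43 is prime, so ord(40) divides φ(43) = 42.
Divisors of 42: 1, 2, 3, 6, 7, 14, 21, 42.
Repeated squaring: 40^1 ≡ 40, 40^2 ≡ 9, 40^4 ≡ 38, 40^8 ≡ 25, 40^16 ≡ 23, 40^32 ≡ 13 (mod 43).
Test 40^d mod 43 for each divisor d in increasing order:
40^1 ≡ 40
40^2 ≡ 9
40^3 = 40^2·40^1 ≡ 16
40^6 = 40^4·40^2 ≡ 41
40^7 = 40^4·40^2·40^1 ≡ 6
40^14 = 40^8·40^4·40^2 ≡ 36
40^21 = 40^16·40^4·40^1 ≡ 1  ← first divisor giving 1
The order is 21.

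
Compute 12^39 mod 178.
52

Repeated squaring. Binary of 39 = 100111.
12^1 ≡ 12 (mod 178); 12^2 ≡ 144 (mod 178); 12^4 ≡ 88 (mod 178); 12^8 ≡ 90 (mod 178); 12^16 ≡ 90 (mod 178); 12^32 ≡ 90 (mod 178)
12^39 = 12^1 × 12^2 × 12^4 × 12^32 ≡ 52 (mod 178)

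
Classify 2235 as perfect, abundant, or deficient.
deficient

Proper divisors of 2235: sum = 1 + 3 + 5 + 15 + 149 + 447 + 745 = 1365
Since 1365 < 2235, 2235 is deficient.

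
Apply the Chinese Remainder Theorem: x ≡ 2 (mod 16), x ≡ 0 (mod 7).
98

Using Chinese Remainder Theorem:
M = 16 × 7 = 112
M1 = 7, M2 = 16
y1 = 7^(-1) mod 16 = 7
y2 = 16^(-1) mod 7 = 4
x = (2×7×7 + 0×16×4) mod 112 = 98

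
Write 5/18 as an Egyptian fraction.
1/4 + 1/36

Greedy algorithm:
5/18: ceiling(18/5) = 4, use 1/4
1/36: ceiling(36/1) = 36, use 1/36
Result: 5/18 = 1/4 + 1/36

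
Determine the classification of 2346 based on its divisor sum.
abundant

Proper divisors of 2346: sum = 1 + 2 + 3 + 6 + 17 + 23 + 34 + 46 + 51 + 69 + 102 + 138 + 391 + 782 + 1173 = 2838
Since 2838 > 2346, 2346 is abundant.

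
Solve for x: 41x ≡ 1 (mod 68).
5

gcd(41, 68) = 1, so the inverse exists.
Extended Euclidean algorithm on (68, 41):
68 = 1 × 41 + 27  ⟹  27 = (1)·68 + (-1)·41
41 = 1 × 27 + 14  ⟹  14 = (-1)·68 + (2)·41
27 = 1 × 14 + 13  ⟹  13 = (2)·68 + (-3)·41
14 = 1 × 13 + 1  ⟹  1 = (-3)·68 + (5)·41
So (5)·41 ≡ 1 (mod 68), i.e. 41^(-1) ≡ 5 (mod 68).
Check: 41 × 5 = 205 ≡ 1 (mod 68)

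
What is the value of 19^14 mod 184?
41

Repeated squaring. Binary of 14 = 1110.
19^1 ≡ 19 (mod 184); 19^2 ≡ 177 (mod 184); 19^4 ≡ 49 (mod 184); 19^8 ≡ 9 (mod 184)
19^14 = 19^2 × 19^4 × 19^8 ≡ 41 (mod 184)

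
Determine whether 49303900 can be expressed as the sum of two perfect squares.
Not possible

Factorization: 49303900 = 2^2 × 5^2 × 79^3
By Fermat: n is sum of two squares iff every prime p ≡ 3 (mod 4) appears to even power.
Prime(s) ≡ 3 (mod 4) with odd exponent: [(79, 3)]
Therefore 49303900 cannot be expressed as a² + b².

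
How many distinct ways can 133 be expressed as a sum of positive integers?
7346629512

p(n) counts ways to write n as a sum of positive integers (order ignored).
Euler's pentagonal recurrence: p(k) = p(k-1) + p(k-2) - p(k-5) - p(k-7) + p(k-12) + p(k-15) - ... (offsets j(3j∓1)/2, signs ++--, p(0)=1, p(<0)=0).
DP table for k = 0..132: p(0)=1, p(1)=1, p(2)=2, p(3)=3, p(4)=5, p(5)=7, p(6)=11, p(7)=15, p(8)=22, p(9)=30, p(10)=42, p(11)=56, p(12)=77, p(13)=101, p(14)=135, p(15)=176, p(16)=231, p(17)=297, p(18)=385, p(19)=490, p(20)=627, p(21)=792, p(22)=1002, p(23)=1255, p(24)=1575, p(25)=1958, p(26)=2436, p(27)=3010, p(28)=3718, p(29)=4565, p(30)=5604, p(31)=6842, p(32)=8349, p(33)=10143, p(34)=12310, p(35)=14883, p(36)=17977, p(37)=21637, p(38)=26015, p(39)=31185, p(40)=37338, p(41)=44583, p(42)=53174, p(43)=63261, p(44)=75175, p(45)=89134, p(46)=105558, p(47)=124754, p(48)=147273, p(49)=173525, p(50)=204226, p(51)=239943, p(52)=281589, p(53)=329931, p(54)=386155, p(55)=451276, p(56)=526823, p(57)=614154, p(58)=715220, p(59)=831820, p(60)=966467, p(61)=1121505, p(62)=1300156, p(63)=1505499, p(64)=1741630, p(65)=2012558, p(66)=2323520, p(67)=2679689, p(68)=3087735, p(69)=3554345, p(70)=4087968, p(71)=4697205, p(72)=5392783, p(73)=6185689, p(74)=7089500, p(75)=8118264, p(76)=9289091, p(77)=10619863, p(78)=12132164, p(79)=13848650, p(80)=15796476, p(81)=18004327, p(82)=20506255, p(83)=23338469, p(84)=26543660, p(85)=30167357, p(86)=34262962, p(87)=38887673, p(88)=44108109, p(89)=49995925, p(90)=56634173, p(91)=64112359, p(92)=72533807, p(93)=82010177, p(94)=92669720, p(95)=104651419, p(96)=118114304, p(97)=133230930, p(98)=150198136, p(99)=169229875, p(100)=190569292, p(101)=214481126, p(102)=241265379, p(103)=271248950, p(104)=304801365, p(105)=342325709, p(106)=384276336, p(107)=431149389, p(108)=483502844, p(109)=541946240, p(110)=607163746, p(111)=679903203, p(112)=761002156, p(113)=851376628, p(114)=952050665, p(115)=1064144451, p(116)=1188908248, p(117)=1327710076, p(118)=1482074143, p(119)=1653668665, p(120)=1844349560, p(121)=2056148051, p(122)=2291320912, p(123)=2552338241, p(124)=2841940500, p(125)=3163127352, p(126)=3519222692, p(127)=3913864295, p(128)=4351078600, p(129)=4835271870, p(130)=5371315400, p(131)=5964539504, p(132)=6620830889.
Final step: p(133) = p(132) + p(131) - p(128) - p(126) + p(121) + p(118) - p(111) - p(107) + p(98) + p(93) - p(82) - p(76) + p(63) + p(56) - p(41) - p(33) + p(16) + p(7)
= 6620830889 + 5964539504 - 4351078600 - 3519222692 + 2056148051 + 1482074143 - 679903203 - 431149389 + 150198136 + 82010177 - 20506255 - 9289091 + 1505499 + 526823 - 44583 - 10143 + 231 + 15
= 7346629512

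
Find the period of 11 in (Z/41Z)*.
40

41 is prime, so ord(11) divides φ(41) = 40.
Divisors of 40: 1, 2, 4, 5, 8, 10, 20, 40.
Repeated squaring: 11^1 ≡ 11, 11^2 ≡ 39, 11^4 ≡ 4, 11^8 ≡ 16, 11^16 ≡ 10, 11^32 ≡ 18 (mod 41).
Test 11^d mod 41 for each divisor d in increasing order:
11^1 ≡ 11
11^2 ≡ 39
11^4 ≡ 4
11^5 = 11^4·11^1 ≡ 3
11^8 ≡ 16
11^10 = 11^8·11^2 ≡ 9
11^20 = 11^16·11^4 ≡ 40
11^40 = 11^32·11^8 ≡ 1  ← first divisor giving 1
The order is 40.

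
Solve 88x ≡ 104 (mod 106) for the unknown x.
x ≡ 6 (mod 53)

gcd(88, 106) = 2, which divides 104, so solutions exist.
Divide through by 2: 44x ≡ 52 (mod 53).
Find 44^(-1) mod 53 by the extended Euclidean algorithm:
53 = 1 × 44 + 9  ⟹  9 = (1)·53 + (-1)·44
44 = 4 × 9 + 8  ⟹  8 = (-4)·53 + (5)·44
9 = 1 × 8 + 1  ⟹  1 = (5)·53 + (-6)·44
So (-6)·44 ≡ 1 (mod 53), i.e. 44^(-1) ≡ -6 ≡ 47 (mod 53).
x ≡ 47 × 52 = 2444 ≡ 6 (mod 53).
Check: 88 × 6 = 528 ≡ 104 (mod 106).
x ≡ 6 (mod 53), giving 2 solutions mod 106.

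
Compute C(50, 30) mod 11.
0

Using Lucas' theorem:
Write n=50 and k=30 in base 11:
n in base 11: [4, 6]
k in base 11: [2, 8]
C(50,30) mod 11 = ∏ C(n_i, k_i) mod 11
Digit binomials (mod 11): C(4,2) = 6; C(6,8) = 0 (k_i > n_i)
Product: 6 × 0 = 0 ≡ 0 (mod 11)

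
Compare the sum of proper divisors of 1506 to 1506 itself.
abundant

Proper divisors of 1506: sum = 1 + 2 + 3 + 6 + 251 + 502 + 753 = 1518
Since 1518 > 1506, 1506 is abundant.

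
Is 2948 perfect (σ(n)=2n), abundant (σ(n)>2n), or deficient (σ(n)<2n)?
deficient

Proper divisors of 2948: sum = 1 + 2 + 4 + 11 + 22 + 44 + 67 + 134 + 268 + 737 + 1474 = 2764
Since 2764 < 2948, 2948 is deficient.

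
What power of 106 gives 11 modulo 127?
94

Baby-step giant-step with step n = ⌈√127⌉ = 12.
Baby steps 106^j mod 127 (j:value) for j=0..11: 0:1, 1:106, 2:60, 3:10, 4:44, 5:92, 6:100, 7:59, 8:31, 9:111, 10:82, 11:56.
Giant-step multiplier: 106^(-12) ≡ 106^(126-12) = 106^114 ≡ 50 (mod 127).
Giant steps γ_i = 11·50^i mod 127: γ_0=11, γ_1=42, γ_2=68, γ_3=98, γ_4=74, γ_5=17, γ_6=88, γ_7=82 (in table at j=10).
x = i·n + j = 7·12 + 10 = 94.
Check: 106^94 ≡ 11 (mod 127).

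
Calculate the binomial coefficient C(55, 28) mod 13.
5

Using Lucas' theorem:
Write n=55 and k=28 in base 13:
n in base 13: [4, 3]
k in base 13: [2, 2]
C(55,28) mod 13 = ∏ C(n_i, k_i) mod 13
Digit binomials (mod 13): C(4,2) = 6; C(3,2) = 3
Product: 6 × 3 = 18 ≡ 5 (mod 13)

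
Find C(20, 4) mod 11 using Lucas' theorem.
5

Using Lucas' theorem:
Write n=20 and k=4 in base 11:
n in base 11: [1, 9]
k in base 11: [0, 4]
C(20,4) mod 11 = ∏ C(n_i, k_i) mod 11
Digit binomials (mod 11): C(1,0) = 1; C(9,4) = 126 ≡ 5
Product: 1 × 5 = 5 ≡ 5 (mod 11)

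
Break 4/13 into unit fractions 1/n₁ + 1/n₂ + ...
1/4 + 1/18 + 1/468

Greedy algorithm:
4/13: ceiling(13/4) = 4, use 1/4
3/52: ceiling(52/3) = 18, use 1/18
1/468: ceiling(468/1) = 468, use 1/468
Result: 4/13 = 1/4 + 1/18 + 1/468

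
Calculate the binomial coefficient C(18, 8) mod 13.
0

Using Lucas' theorem:
Write n=18 and k=8 in base 13:
n in base 13: [1, 5]
k in base 13: [0, 8]
C(18,8) mod 13 = ∏ C(n_i, k_i) mod 13
Digit binomials (mod 13): C(1,0) = 1; C(5,8) = 0 (k_i > n_i)
Product: 1 × 0 = 0 ≡ 0 (mod 13)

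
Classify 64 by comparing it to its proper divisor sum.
deficient

Proper divisors of 64: sum = 1 + 2 + 4 + 8 + 16 + 32 = 63
Since 63 < 64, 64 is deficient.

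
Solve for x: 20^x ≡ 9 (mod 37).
28

Baby-step giant-step with step n = ⌈√37⌉ = 7.
Baby steps 20^j mod 37 (j:value) for j=0..6: 0:1, 1:20, 2:30, 3:8, 4:12, 5:18, 6:27.
Giant-step multiplier: 20^(-7) ≡ 20^(36-7) = 20^29 ≡ 32 (mod 37).
Giant steps γ_i = 9·32^i mod 37: γ_0=9, γ_1=29, γ_2=3, γ_3=22, γ_4=1 (in table at j=0).
x = i·n + j = 4·7 + 0 = 28.
Check: 20^28 ≡ 9 (mod 37).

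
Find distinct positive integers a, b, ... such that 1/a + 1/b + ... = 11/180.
1/17 + 1/438 + 1/223380

Greedy algorithm:
11/180: ceiling(180/11) = 17, use 1/17
7/3060: ceiling(3060/7) = 438, use 1/438
1/223380: ceiling(223380/1) = 223380, use 1/223380
Result: 11/180 = 1/17 + 1/438 + 1/223380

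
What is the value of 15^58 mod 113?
112

Repeated squaring. Binary of 58 = 111010.
15^1 ≡ 15 (mod 113); 15^2 ≡ 112 (mod 113); 15^4 ≡ 1 (mod 113); 15^8 ≡ 1 (mod 113); 15^16 ≡ 1 (mod 113); 15^32 ≡ 1 (mod 113)
15^58 = 15^2 × 15^8 × 15^16 × 15^32 ≡ 112 (mod 113)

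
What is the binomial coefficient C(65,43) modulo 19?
16

Using Lucas' theorem:
Write n=65 and k=43 in base 19:
n in base 19: [3, 8]
k in base 19: [2, 5]
C(65,43) mod 19 = ∏ C(n_i, k_i) mod 19
Digit binomials (mod 19): C(3,2) = 3; C(8,5) = 56 ≡ 18
Product: 3 × 18 = 54 ≡ 16 (mod 19)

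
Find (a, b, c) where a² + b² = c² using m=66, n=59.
(875, 7788, 7837)

Euclid's formula: a = m² - n², b = 2mn, c = m² + n²
m = 66, n = 59
a = 66² - 59² = 4356 - 3481 = 875
b = 2 × 66 × 59 = 7788
c = 66² + 59² = 4356 + 3481 = 7837
Verification: 875² + 7788² = 765625 + 60652944 = 61418569 = 7837² ✓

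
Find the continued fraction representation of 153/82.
[1; 1, 6, 2, 5]

Euclidean algorithm steps:
153 = 1 × 82 + 71
82 = 1 × 71 + 11
71 = 6 × 11 + 5
11 = 2 × 5 + 1
5 = 5 × 1 + 0
Continued fraction: [1; 1, 6, 2, 5]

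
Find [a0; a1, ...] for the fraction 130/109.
[1; 5, 5, 4]

Euclidean algorithm steps:
130 = 1 × 109 + 21
109 = 5 × 21 + 4
21 = 5 × 4 + 1
4 = 4 × 1 + 0
Continued fraction: [1; 5, 5, 4]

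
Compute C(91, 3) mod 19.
18

Using Lucas' theorem:
Write n=91 and k=3 in base 19:
n in base 19: [4, 15]
k in base 19: [0, 3]
C(91,3) mod 19 = ∏ C(n_i, k_i) mod 19
Digit binomials (mod 19): C(4,0) = 1; C(15,3) = 455 ≡ 18
Product: 1 × 18 = 18 ≡ 18 (mod 19)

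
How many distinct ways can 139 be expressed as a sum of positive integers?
13610949895

p(n) counts ways to write n as a sum of positive integers (order ignored).
Euler's pentagonal recurrence: p(k) = p(k-1) + p(k-2) - p(k-5) - p(k-7) + p(k-12) + p(k-15) - ... (offsets j(3j∓1)/2, signs ++--, p(0)=1, p(<0)=0).
DP table for k = 0..138: p(0)=1, p(1)=1, p(2)=2, p(3)=3, p(4)=5, p(5)=7, p(6)=11, p(7)=15, p(8)=22, p(9)=30, p(10)=42, p(11)=56, p(12)=77, p(13)=101, p(14)=135, p(15)=176, p(16)=231, p(17)=297, p(18)=385, p(19)=490, p(20)=627, p(21)=792, p(22)=1002, p(23)=1255, p(24)=1575, p(25)=1958, p(26)=2436, p(27)=3010, p(28)=3718, p(29)=4565, p(30)=5604, p(31)=6842, p(32)=8349, p(33)=10143, p(34)=12310, p(35)=14883, p(36)=17977, p(37)=21637, p(38)=26015, p(39)=31185, p(40)=37338, p(41)=44583, p(42)=53174, p(43)=63261, p(44)=75175, p(45)=89134, p(46)=105558, p(47)=124754, p(48)=147273, p(49)=173525, p(50)=204226, p(51)=239943, p(52)=281589, p(53)=329931, p(54)=386155, p(55)=451276, p(56)=526823, p(57)=614154, p(58)=715220, p(59)=831820, p(60)=966467, p(61)=1121505, p(62)=1300156, p(63)=1505499, p(64)=1741630, p(65)=2012558, p(66)=2323520, p(67)=2679689, p(68)=3087735, p(69)=3554345, p(70)=4087968, p(71)=4697205, p(72)=5392783, p(73)=6185689, p(74)=7089500, p(75)=8118264, p(76)=9289091, p(77)=10619863, p(78)=12132164, p(79)=13848650, p(80)=15796476, p(81)=18004327, p(82)=20506255, p(83)=23338469, p(84)=26543660, p(85)=30167357, p(86)=34262962, p(87)=38887673, p(88)=44108109, p(89)=49995925, p(90)=56634173, p(91)=64112359, p(92)=72533807, p(93)=82010177, p(94)=92669720, p(95)=104651419, p(96)=118114304, p(97)=133230930, p(98)=150198136, p(99)=169229875, p(100)=190569292, p(101)=214481126, p(102)=241265379, p(103)=271248950, p(104)=304801365, p(105)=342325709, p(106)=384276336, p(107)=431149389, p(108)=483502844, p(109)=541946240, p(110)=607163746, p(111)=679903203, p(112)=761002156, p(113)=851376628, p(114)=952050665, p(115)=1064144451, p(116)=1188908248, p(117)=1327710076, p(118)=1482074143, p(119)=1653668665, p(120)=1844349560, p(121)=2056148051, p(122)=2291320912, p(123)=2552338241, p(124)=2841940500, p(125)=3163127352, p(126)=3519222692, p(127)=3913864295, p(128)=4351078600, p(129)=4835271870, p(130)=5371315400, p(131)=5964539504, p(132)=6620830889, p(133)=7346629512, p(134)=8149040695, p(135)=9035836076, p(136)=10015581680, p(137)=11097645016, p(138)=12292341831.
Final step: p(139) = p(138) + p(137) - p(134) - p(132) + p(127) + p(124) - p(117) - p(113) + p(104) + p(99) - p(88) - p(82) + p(69) + p(62) - p(47) - p(39) + p(22) + p(13)
= 12292341831 + 11097645016 - 8149040695 - 6620830889 + 3913864295 + 2841940500 - 1327710076 - 851376628 + 304801365 + 169229875 - 44108109 - 20506255 + 3554345 + 1300156 - 124754 - 31185 + 1002 + 101
= 13610949895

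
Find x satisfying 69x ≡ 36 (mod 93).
x ≡ 14 (mod 31)

gcd(69, 93) = 3, which divides 36, so solutions exist.
Divide through by 3: 23x ≡ 12 (mod 31).
Find 23^(-1) mod 31 by the extended Euclidean algorithm:
31 = 1 × 23 + 8  ⟹  8 = (1)·31 + (-1)·23
23 = 2 × 8 + 7  ⟹  7 = (-2)·31 + (3)·23
8 = 1 × 7 + 1  ⟹  1 = (3)·31 + (-4)·23
So (-4)·23 ≡ 1 (mod 31), i.e. 23^(-1) ≡ -4 ≡ 27 (mod 31).
x ≡ 27 × 12 = 324 ≡ 14 (mod 31).
Check: 69 × 14 = 966 ≡ 36 (mod 93).
x ≡ 14 (mod 31), giving 3 solutions mod 93.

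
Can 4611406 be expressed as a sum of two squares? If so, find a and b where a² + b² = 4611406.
Not possible

Factorization: 4611406 = 2 × 29 × 43^3
By Fermat: n is sum of two squares iff every prime p ≡ 3 (mod 4) appears to even power.
Prime(s) ≡ 3 (mod 4) with odd exponent: [(43, 3)]
Therefore 4611406 cannot be expressed as a² + b².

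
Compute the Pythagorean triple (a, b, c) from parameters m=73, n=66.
(973, 9636, 9685)

Euclid's formula: a = m² - n², b = 2mn, c = m² + n²
m = 73, n = 66
a = 73² - 66² = 5329 - 4356 = 973
b = 2 × 73 × 66 = 9636
c = 73² + 66² = 5329 + 4356 = 9685
Verification: 973² + 9636² = 946729 + 92852496 = 93799225 = 9685² ✓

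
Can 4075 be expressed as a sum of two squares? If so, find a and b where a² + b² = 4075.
Not possible

Factorization: 4075 = 5^2 × 163
By Fermat: n is sum of two squares iff every prime p ≡ 3 (mod 4) appears to even power.
Prime(s) ≡ 3 (mod 4) with odd exponent: [(163, 1)]
Therefore 4075 cannot be expressed as a² + b².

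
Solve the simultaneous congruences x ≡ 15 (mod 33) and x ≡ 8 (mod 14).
246

Using Chinese Remainder Theorem:
M = 33 × 14 = 462
M1 = 14, M2 = 33
y1 = 14^(-1) mod 33 = 26
y2 = 33^(-1) mod 14 = 3
x = (15×14×26 + 8×33×3) mod 462 = 246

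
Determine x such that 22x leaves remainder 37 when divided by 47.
x ≡ 38 (mod 47)

gcd(22, 47) = 1, which divides 37, so solutions exist.
Find 22^(-1) mod 47 by the extended Euclidean algorithm:
47 = 2 × 22 + 3  ⟹  3 = (1)·47 + (-2)·22
22 = 7 × 3 + 1  ⟹  1 = (-7)·47 + (15)·22
So (15)·22 ≡ 1 (mod 47), i.e. 22^(-1) ≡ 15 (mod 47).
x ≡ 15 × 37 = 555 ≡ 38 (mod 47).
Check: 22 × 38 = 836 ≡ 37 (mod 47).
Unique solution: x ≡ 38 (mod 47)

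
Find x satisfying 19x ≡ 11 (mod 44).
x ≡ 33 (mod 44)

gcd(19, 44) = 1, which divides 11, so solutions exist.
Find 19^(-1) mod 44 by the extended Euclidean algorithm:
44 = 2 × 19 + 6  ⟹  6 = (1)·44 + (-2)·19
19 = 3 × 6 + 1  ⟹  1 = (-3)·44 + (7)·19
So (7)·19 ≡ 1 (mod 44), i.e. 19^(-1) ≡ 7 (mod 44).
x ≡ 7 × 11 = 77 ≡ 33 (mod 44).
Check: 19 × 33 = 627 ≡ 11 (mod 44).
Unique solution: x ≡ 33 (mod 44)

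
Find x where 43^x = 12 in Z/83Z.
38

Baby-step giant-step with step n = ⌈√83⌉ = 10.
Baby steps 43^j mod 83 (j:value) for j=0..9: 0:1, 1:43, 2:23, 3:76, 4:31, 5:5, 6:49, 7:32, 8:48, 9:72.
Giant-step multiplier: 43^(-10) ≡ 43^(82-10) = 43^72 ≡ 10 (mod 83).
Giant steps γ_i = 12·10^i mod 83: γ_0=12, γ_1=37, γ_2=38, γ_3=48 (in table at j=8).
x = i·n + j = 3·10 + 8 = 38.
Check: 43^38 ≡ 12 (mod 83).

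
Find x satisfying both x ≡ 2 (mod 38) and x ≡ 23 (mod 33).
914

Using Chinese Remainder Theorem:
M = 38 × 33 = 1254
M1 = 33, M2 = 38
y1 = 33^(-1) mod 38 = 15
y2 = 38^(-1) mod 33 = 20
x = (2×33×15 + 23×38×20) mod 1254 = 914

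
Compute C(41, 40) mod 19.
3

Using Lucas' theorem:
Write n=41 and k=40 in base 19:
n in base 19: [2, 3]
k in base 19: [2, 2]
C(41,40) mod 19 = ∏ C(n_i, k_i) mod 19
Digit binomials (mod 19): C(2,2) = 1; C(3,2) = 3
Product: 1 × 3 = 3 ≡ 3 (mod 19)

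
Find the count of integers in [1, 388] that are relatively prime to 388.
192

388 = 2^2 × 97
φ(n) = n × ∏(1 - 1/p) for each prime p dividing n
φ(388) = 388 × (1 - 1/2) × (1 - 1/97) = 192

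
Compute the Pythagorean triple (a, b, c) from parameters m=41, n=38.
(237, 3116, 3125)

Euclid's formula: a = m² - n², b = 2mn, c = m² + n²
m = 41, n = 38
a = 41² - 38² = 1681 - 1444 = 237
b = 2 × 41 × 38 = 3116
c = 41² + 38² = 1681 + 1444 = 3125
Verification: 237² + 3116² = 56169 + 9709456 = 9765625 = 3125² ✓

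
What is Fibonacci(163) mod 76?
1

Matrix identity: Q^n = [[F_(n+1), F_n], [F_n, F_(n-1)]] with Q = [[1,1],[1,0]].
n = 163 = 10100011₂. Square-and-multiply, entries mod 76:
Q^1 = [[1,1],[1,0]]
Q^2 = (Q^1)² = [[2,1],[1,1]]
Q^5 = (Q^2)²·Q = [[8,5],[5,3]]
Q^10 = (Q^5)² = [[13,55],[55,34]]
Q^20 = (Q^10)² = [[2,1],[1,1]]
Q^40 = (Q^20)² = [[5,3],[3,2]]
Q^81 = (Q^40)²·Q = [[55,34],[34,21]]
Q^163 = (Q^81)²·Q = [[1,1],[1,0]]
F_163 mod 76 = Q^163[0][1] = 1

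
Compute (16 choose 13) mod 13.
1

Using Lucas' theorem:
Write n=16 and k=13 in base 13:
n in base 13: [1, 3]
k in base 13: [1, 0]
C(16,13) mod 13 = ∏ C(n_i, k_i) mod 13
Digit binomials (mod 13): C(1,1) = 1; C(3,0) = 1
Product: 1 × 1 = 1 ≡ 1 (mod 13)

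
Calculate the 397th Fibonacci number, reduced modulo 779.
248

Matrix identity: Q^n = [[F_(n+1), F_n], [F_n, F_(n-1)]] with Q = [[1,1],[1,0]].
n = 397 = 110001101₂. Square-and-multiply, entries mod 779:
Q^1 = [[1,1],[1,0]]
Q^3 = (Q^1)²·Q = [[3,2],[2,1]]
Q^6 = (Q^3)² = [[13,8],[8,5]]
Q^12 = (Q^6)² = [[233,144],[144,89]]
Q^24 = (Q^12)² = [[241,407],[407,613]]
Q^49 = (Q^24)²·Q = [[301,157],[157,144]]
Q^99 = (Q^49)²·Q = [[492,737],[737,534]]
Q^198 = (Q^99)² = [[1,532],[532,248]]
Q^397 = (Q^198)²·Q = [[286,248],[248,38]]
F_397 mod 779 = Q^397[0][1] = 248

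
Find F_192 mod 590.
224

Matrix identity: Q^n = [[F_(n+1), F_n], [F_n, F_(n-1)]] with Q = [[1,1],[1,0]].
n = 192 = 11000000₂. Square-and-multiply, entries mod 590:
Q^1 = [[1,1],[1,0]]
Q^3 = (Q^1)²·Q = [[3,2],[2,1]]
Q^6 = (Q^3)² = [[13,8],[8,5]]
Q^12 = (Q^6)² = [[233,144],[144,89]]
Q^24 = (Q^12)² = [[95,348],[348,337]]
Q^48 = (Q^24)² = [[329,476],[476,443]]
Q^96 = (Q^48)² = [[287,492],[492,385]]
Q^192 = (Q^96)² = [[523,224],[224,299]]
F_192 mod 590 = Q^192[0][1] = 224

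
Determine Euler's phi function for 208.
96

208 = 2^4 × 13
φ(n) = n × ∏(1 - 1/p) for each prime p dividing n
φ(208) = 208 × (1 - 1/2) × (1 - 1/13) = 96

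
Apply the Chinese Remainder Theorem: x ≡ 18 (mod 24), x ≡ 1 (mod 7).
162

Using Chinese Remainder Theorem:
M = 24 × 7 = 168
M1 = 7, M2 = 24
y1 = 7^(-1) mod 24 = 7
y2 = 24^(-1) mod 7 = 5
x = (18×7×7 + 1×24×5) mod 168 = 162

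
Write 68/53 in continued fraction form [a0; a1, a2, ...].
[1; 3, 1, 1, 7]

Euclidean algorithm steps:
68 = 1 × 53 + 15
53 = 3 × 15 + 8
15 = 1 × 8 + 7
8 = 1 × 7 + 1
7 = 7 × 1 + 0
Continued fraction: [1; 3, 1, 1, 7]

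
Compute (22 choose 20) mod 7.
0

Using Lucas' theorem:
Write n=22 and k=20 in base 7:
n in base 7: [3, 1]
k in base 7: [2, 6]
C(22,20) mod 7 = ∏ C(n_i, k_i) mod 7
Digit binomials (mod 7): C(3,2) = 3; C(1,6) = 0 (k_i > n_i)
Product: 3 × 0 = 0 ≡ 0 (mod 7)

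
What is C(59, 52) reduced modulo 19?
0

Using Lucas' theorem:
Write n=59 and k=52 in base 19:
n in base 19: [3, 2]
k in base 19: [2, 14]
C(59,52) mod 19 = ∏ C(n_i, k_i) mod 19
Digit binomials (mod 19): C(3,2) = 3; C(2,14) = 0 (k_i > n_i)
Product: 3 × 0 = 0 ≡ 0 (mod 19)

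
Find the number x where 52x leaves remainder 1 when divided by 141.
19

gcd(52, 141) = 1, so the inverse exists.
Extended Euclidean algorithm on (141, 52):
141 = 2 × 52 + 37  ⟹  37 = (1)·141 + (-2)·52
52 = 1 × 37 + 15  ⟹  15 = (-1)·141 + (3)·52
37 = 2 × 15 + 7  ⟹  7 = (3)·141 + (-8)·52
15 = 2 × 7 + 1  ⟹  1 = (-7)·141 + (19)·52
So (19)·52 ≡ 1 (mod 141), i.e. 52^(-1) ≡ 19 (mod 141).
Check: 52 × 19 = 988 ≡ 1 (mod 141)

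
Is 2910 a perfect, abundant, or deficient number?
abundant

Proper divisors of 2910: sum = 1 + 2 + 3 + 5 + 6 + 10 + 15 + 30 + 97 + 194 + 291 + 485 + 582 + 970 + 1455 = 4146
Since 4146 > 2910, 2910 is abundant.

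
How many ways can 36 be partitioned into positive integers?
17977

p(n) counts ways to write n as a sum of positive integers (order ignored).
Euler's pentagonal recurrence: p(k) = p(k-1) + p(k-2) - p(k-5) - p(k-7) + p(k-12) + p(k-15) - ... (offsets j(3j∓1)/2, signs ++--, p(0)=1, p(<0)=0).
DP table for k = 0..35: p(0)=1, p(1)=1, p(2)=2, p(3)=3, p(4)=5, p(5)=7, p(6)=11, p(7)=15, p(8)=22, p(9)=30, p(10)=42, p(11)=56, p(12)=77, p(13)=101, p(14)=135, p(15)=176, p(16)=231, p(17)=297, p(18)=385, p(19)=490, p(20)=627, p(21)=792, p(22)=1002, p(23)=1255, p(24)=1575, p(25)=1958, p(26)=2436, p(27)=3010, p(28)=3718, p(29)=4565, p(30)=5604, p(31)=6842, p(32)=8349, p(33)=10143, p(34)=12310, p(35)=14883.
Final step: p(36) = p(35) + p(34) - p(31) - p(29) + p(24) + p(21) - p(14) - p(10) + p(1)
= 14883 + 12310 - 6842 - 4565 + 1575 + 792 - 135 - 42 + 1
= 17977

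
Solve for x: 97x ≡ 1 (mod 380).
333

gcd(97, 380) = 1, so the inverse exists.
Extended Euclidean algorithm on (380, 97):
380 = 3 × 97 + 89  ⟹  89 = (1)·380 + (-3)·97
97 = 1 × 89 + 8  ⟹  8 = (-1)·380 + (4)·97
89 = 11 × 8 + 1  ⟹  1 = (12)·380 + (-47)·97
So (-47)·97 ≡ 1 (mod 380), i.e. 97^(-1) ≡ -47 ≡ 333 (mod 380).
Check: 97 × 333 = 32301 ≡ 1 (mod 380)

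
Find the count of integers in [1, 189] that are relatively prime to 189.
108

189 = 3^3 × 7
φ(n) = n × ∏(1 - 1/p) for each prime p dividing n
φ(189) = 189 × (1 - 1/3) × (1 - 1/7) = 108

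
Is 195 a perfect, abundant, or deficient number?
deficient

Proper divisors of 195: sum = 1 + 3 + 5 + 13 + 15 + 39 + 65 = 141
Since 141 < 195, 195 is deficient.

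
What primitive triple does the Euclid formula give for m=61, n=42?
(1957, 5124, 5485)

Euclid's formula: a = m² - n², b = 2mn, c = m² + n²
m = 61, n = 42
a = 61² - 42² = 3721 - 1764 = 1957
b = 2 × 61 × 42 = 5124
c = 61² + 42² = 3721 + 1764 = 5485
Verification: 1957² + 5124² = 3829849 + 26255376 = 30085225 = 5485² ✓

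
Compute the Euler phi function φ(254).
126

254 = 2 × 127
φ(n) = n × ∏(1 - 1/p) for each prime p dividing n
φ(254) = 254 × (1 - 1/2) × (1 - 1/127) = 126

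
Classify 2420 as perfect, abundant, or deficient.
abundant

Proper divisors of 2420: sum = 1 + 2 + 4 + 5 + 10 + 11 + 20 + 22 + ... + 242 + 484 + 605 + 1210 (17 divisors) = 3166
Since 3166 > 2420, 2420 is abundant.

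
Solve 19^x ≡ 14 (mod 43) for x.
32

Baby-step giant-step with step n = ⌈√43⌉ = 7.
Baby steps 19^j mod 43 (j:value) for j=0..6: 0:1, 1:19, 2:17, 3:22, 4:31, 5:30, 6:11.
Giant-step multiplier: 19^(-7) ≡ 19^(42-7) = 19^35 ≡ 7 (mod 43).
Giant steps γ_i = 14·7^i mod 43: γ_0=14, γ_1=12, γ_2=41, γ_3=29, γ_4=31 (in table at j=4).
x = i·n + j = 4·7 + 4 = 32.
Check: 19^32 ≡ 14 (mod 43).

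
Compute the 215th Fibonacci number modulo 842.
837

Matrix identity: Q^n = [[F_(n+1), F_n], [F_n, F_(n-1)]] with Q = [[1,1],[1,0]].
n = 215 = 11010111₂. Square-and-multiply, entries mod 842:
Q^1 = [[1,1],[1,0]]
Q^3 = (Q^1)²·Q = [[3,2],[2,1]]
Q^6 = (Q^3)² = [[13,8],[8,5]]
Q^13 = (Q^6)²·Q = [[377,233],[233,144]]
Q^26 = (Q^13)² = [[232,145],[145,87]]
Q^53 = (Q^26)²·Q = [[698,753],[753,787]]
Q^107 = (Q^53)²·Q = [[58,29],[29,29]]
Q^215 = (Q^107)²·Q = [[834,837],[837,839]]
F_215 mod 842 = Q^215[0][1] = 837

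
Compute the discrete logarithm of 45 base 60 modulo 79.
2

Baby-step giant-step with step n = ⌈√79⌉ = 9.
Baby steps 60^j mod 79 (j:value) for j=0..8: 0:1, 1:60, 2:45, 3:14, 4:50, 5:77, 6:38, 7:68, 8:51.
h = 45 is already in the table at j=2, so x = 2.
Check: 60^2 ≡ 45 (mod 79).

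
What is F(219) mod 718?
72

Matrix identity: Q^n = [[F_(n+1), F_n], [F_n, F_(n-1)]] with Q = [[1,1],[1,0]].
n = 219 = 11011011₂. Square-and-multiply, entries mod 718:
Q^1 = [[1,1],[1,0]]
Q^3 = (Q^1)²·Q = [[3,2],[2,1]]
Q^6 = (Q^3)² = [[13,8],[8,5]]
Q^13 = (Q^6)²·Q = [[377,233],[233,144]]
Q^27 = (Q^13)²·Q = [[455,404],[404,51]]
Q^54 = (Q^27)² = [[471,512],[512,677]]
Q^109 = (Q^54)²·Q = [[505,53],[53,452]]
Q^219 = (Q^109)²·Q = [[533,72],[72,461]]
F_219 mod 718 = Q^219[0][1] = 72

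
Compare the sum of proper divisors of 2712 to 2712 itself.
abundant

Proper divisors of 2712: sum = 1 + 2 + 3 + 4 + 6 + 8 + 12 + 24 + 113 + 226 + 339 + 452 + 678 + 904 + 1356 = 4128
Since 4128 > 2712, 2712 is abundant.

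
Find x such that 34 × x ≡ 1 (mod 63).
13

gcd(34, 63) = 1, so the inverse exists.
Extended Euclidean algorithm on (63, 34):
63 = 1 × 34 + 29  ⟹  29 = (1)·63 + (-1)·34
34 = 1 × 29 + 5  ⟹  5 = (-1)·63 + (2)·34
29 = 5 × 5 + 4  ⟹  4 = (6)·63 + (-11)·34
5 = 1 × 4 + 1  ⟹  1 = (-7)·63 + (13)·34
So (13)·34 ≡ 1 (mod 63), i.e. 34^(-1) ≡ 13 (mod 63).
Check: 34 × 13 = 442 ≡ 1 (mod 63)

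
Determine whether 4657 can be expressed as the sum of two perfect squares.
39² + 56² (a=39, b=56)

Factorization: 4657 = 4657
By Fermat: n is sum of two squares iff every prime p ≡ 3 (mod 4) appears to even power.
All primes ≡ 3 (mod 4) appear to even power.
Search a = 0, 1, 2, … for 4657 - a² a perfect square: first hit at a = 39: 4657 - 1521 = 3136 = 56².
4657 = 39² + 56² = 1521 + 3136 ✓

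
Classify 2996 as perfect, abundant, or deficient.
abundant

Proper divisors of 2996: sum = 1 + 2 + 4 + 7 + 14 + 28 + 107 + 214 + 428 + 749 + 1498 = 3052
Since 3052 > 2996, 2996 is abundant.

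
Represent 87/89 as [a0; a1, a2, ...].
[0; 1, 43, 2]

Euclidean algorithm steps:
87 = 0 × 89 + 87
89 = 1 × 87 + 2
87 = 43 × 2 + 1
2 = 2 × 1 + 0
Continued fraction: [0; 1, 43, 2]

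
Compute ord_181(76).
180

181 is prime, so ord(76) divides φ(181) = 180.
Divisors of 180: 1, 2, 3, 4, 5, 6, 9, 10, 12, 15, 18, 20, 30, 36, 45, 60, 90, 180.
Repeated squaring: 76^1 ≡ 76, 76^2 ≡ 165, 76^4 ≡ 75, 76^8 ≡ 14, 76^16 ≡ 15, 76^32 ≡ 44, 76^64 ≡ 126, 76^128 ≡ 129 (mod 181).
Test 76^d mod 181 for each divisor d in increasing order:
76^1 ≡ 76
76^2 ≡ 165
76^3 = 76^2·76^1 ≡ 51
76^4 ≡ 75
76^5 = 76^4·76^1 ≡ 89
76^6 = 76^4·76^2 ≡ 67
76^9 = 76^8·76^1 ≡ 159
76^10 = 76^8·76^2 ≡ 138
76^12 = 76^8·76^4 ≡ 145
76^15 = 76^8·76^4·76^2·76^1 ≡ 155
76^18 = 76^16·76^2 ≡ 122
76^20 = 76^16·76^4 ≡ 39
76^30 = 76^16·76^8·76^4·76^2 ≡ 133
76^36 = 76^32·76^4 ≡ 42
76^45 = 76^32·76^8·76^4·76^1 ≡ 162
76^60 = 76^32·76^16·76^8·76^4 ≡ 132
76^90 = 76^64·76^16·76^8·76^2 ≡ 180
76^180 = 76^128·76^32·76^16·76^4 ≡ 1  ← first divisor giving 1
The order is 180.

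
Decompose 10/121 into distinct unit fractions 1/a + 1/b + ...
1/13 + 1/175 + 1/137638 + 1/37888300450

Greedy algorithm:
10/121: ceiling(121/10) = 13, use 1/13
9/1573: ceiling(1573/9) = 175, use 1/175
2/275275: ceiling(275275/2) = 137638, use 1/137638
1/37888300450: ceiling(37888300450/1) = 37888300450, use 1/37888300450
Result: 10/121 = 1/13 + 1/175 + 1/137638 + 1/37888300450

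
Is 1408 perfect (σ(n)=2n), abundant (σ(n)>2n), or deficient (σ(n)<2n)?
abundant

Proper divisors of 1408: sum = 1 + 2 + 4 + 8 + 11 + 16 + 22 + 32 + 44 + 64 + 88 + 128 + 176 + 352 + 704 = 1652
Since 1652 > 1408, 1408 is abundant.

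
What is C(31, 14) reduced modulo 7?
6

Using Lucas' theorem:
Write n=31 and k=14 in base 7:
n in base 7: [4, 3]
k in base 7: [2, 0]
C(31,14) mod 7 = ∏ C(n_i, k_i) mod 7
Digit binomials (mod 7): C(4,2) = 6; C(3,0) = 1
Product: 6 × 1 = 6 ≡ 6 (mod 7)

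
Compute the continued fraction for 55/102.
[0; 1, 1, 5, 1, 7]

Euclidean algorithm steps:
55 = 0 × 102 + 55
102 = 1 × 55 + 47
55 = 1 × 47 + 8
47 = 5 × 8 + 7
8 = 1 × 7 + 1
7 = 7 × 1 + 0
Continued fraction: [0; 1, 1, 5, 1, 7]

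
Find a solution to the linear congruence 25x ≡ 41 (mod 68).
x ≡ 37 (mod 68)

gcd(25, 68) = 1, which divides 41, so solutions exist.
Find 25^(-1) mod 68 by the extended Euclidean algorithm:
68 = 2 × 25 + 18  ⟹  18 = (1)·68 + (-2)·25
25 = 1 × 18 + 7  ⟹  7 = (-1)·68 + (3)·25
18 = 2 × 7 + 4  ⟹  4 = (3)·68 + (-8)·25
7 = 1 × 4 + 3  ⟹  3 = (-4)·68 + (11)·25
4 = 1 × 3 + 1  ⟹  1 = (7)·68 + (-19)·25
So (-19)·25 ≡ 1 (mod 68), i.e. 25^(-1) ≡ -19 ≡ 49 (mod 68).
x ≡ 49 × 41 = 2009 ≡ 37 (mod 68).
Check: 25 × 37 = 925 ≡ 41 (mod 68).
Unique solution: x ≡ 37 (mod 68)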